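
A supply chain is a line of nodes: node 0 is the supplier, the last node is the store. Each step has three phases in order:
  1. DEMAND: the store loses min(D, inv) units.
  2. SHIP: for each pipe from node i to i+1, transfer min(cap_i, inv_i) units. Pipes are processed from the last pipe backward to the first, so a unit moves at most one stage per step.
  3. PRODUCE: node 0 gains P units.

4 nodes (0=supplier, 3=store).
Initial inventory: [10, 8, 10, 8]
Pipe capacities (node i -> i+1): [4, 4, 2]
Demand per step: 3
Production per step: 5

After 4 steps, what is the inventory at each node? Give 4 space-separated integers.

Step 1: demand=3,sold=3 ship[2->3]=2 ship[1->2]=4 ship[0->1]=4 prod=5 -> inv=[11 8 12 7]
Step 2: demand=3,sold=3 ship[2->3]=2 ship[1->2]=4 ship[0->1]=4 prod=5 -> inv=[12 8 14 6]
Step 3: demand=3,sold=3 ship[2->3]=2 ship[1->2]=4 ship[0->1]=4 prod=5 -> inv=[13 8 16 5]
Step 4: demand=3,sold=3 ship[2->3]=2 ship[1->2]=4 ship[0->1]=4 prod=5 -> inv=[14 8 18 4]

14 8 18 4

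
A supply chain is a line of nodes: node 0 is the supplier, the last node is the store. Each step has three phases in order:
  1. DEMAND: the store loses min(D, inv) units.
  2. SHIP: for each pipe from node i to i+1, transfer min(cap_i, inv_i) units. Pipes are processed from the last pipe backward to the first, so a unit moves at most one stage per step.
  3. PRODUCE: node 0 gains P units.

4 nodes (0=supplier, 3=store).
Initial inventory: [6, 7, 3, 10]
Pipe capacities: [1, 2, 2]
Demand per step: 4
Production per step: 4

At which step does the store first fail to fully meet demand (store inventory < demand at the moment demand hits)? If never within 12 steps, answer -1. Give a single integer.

Step 1: demand=4,sold=4 ship[2->3]=2 ship[1->2]=2 ship[0->1]=1 prod=4 -> [9 6 3 8]
Step 2: demand=4,sold=4 ship[2->3]=2 ship[1->2]=2 ship[0->1]=1 prod=4 -> [12 5 3 6]
Step 3: demand=4,sold=4 ship[2->3]=2 ship[1->2]=2 ship[0->1]=1 prod=4 -> [15 4 3 4]
Step 4: demand=4,sold=4 ship[2->3]=2 ship[1->2]=2 ship[0->1]=1 prod=4 -> [18 3 3 2]
Step 5: demand=4,sold=2 ship[2->3]=2 ship[1->2]=2 ship[0->1]=1 prod=4 -> [21 2 3 2]
Step 6: demand=4,sold=2 ship[2->3]=2 ship[1->2]=2 ship[0->1]=1 prod=4 -> [24 1 3 2]
Step 7: demand=4,sold=2 ship[2->3]=2 ship[1->2]=1 ship[0->1]=1 prod=4 -> [27 1 2 2]
Step 8: demand=4,sold=2 ship[2->3]=2 ship[1->2]=1 ship[0->1]=1 prod=4 -> [30 1 1 2]
Step 9: demand=4,sold=2 ship[2->3]=1 ship[1->2]=1 ship[0->1]=1 prod=4 -> [33 1 1 1]
Step 10: demand=4,sold=1 ship[2->3]=1 ship[1->2]=1 ship[0->1]=1 prod=4 -> [36 1 1 1]
Step 11: demand=4,sold=1 ship[2->3]=1 ship[1->2]=1 ship[0->1]=1 prod=4 -> [39 1 1 1]
Step 12: demand=4,sold=1 ship[2->3]=1 ship[1->2]=1 ship[0->1]=1 prod=4 -> [42 1 1 1]
First stockout at step 5

5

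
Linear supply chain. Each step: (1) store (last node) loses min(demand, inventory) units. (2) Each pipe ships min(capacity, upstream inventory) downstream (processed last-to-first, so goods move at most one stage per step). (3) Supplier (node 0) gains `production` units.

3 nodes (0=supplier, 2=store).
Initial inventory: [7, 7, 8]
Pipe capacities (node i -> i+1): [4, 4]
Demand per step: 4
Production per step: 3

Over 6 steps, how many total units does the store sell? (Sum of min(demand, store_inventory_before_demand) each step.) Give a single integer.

Step 1: sold=4 (running total=4) -> [6 7 8]
Step 2: sold=4 (running total=8) -> [5 7 8]
Step 3: sold=4 (running total=12) -> [4 7 8]
Step 4: sold=4 (running total=16) -> [3 7 8]
Step 5: sold=4 (running total=20) -> [3 6 8]
Step 6: sold=4 (running total=24) -> [3 5 8]

Answer: 24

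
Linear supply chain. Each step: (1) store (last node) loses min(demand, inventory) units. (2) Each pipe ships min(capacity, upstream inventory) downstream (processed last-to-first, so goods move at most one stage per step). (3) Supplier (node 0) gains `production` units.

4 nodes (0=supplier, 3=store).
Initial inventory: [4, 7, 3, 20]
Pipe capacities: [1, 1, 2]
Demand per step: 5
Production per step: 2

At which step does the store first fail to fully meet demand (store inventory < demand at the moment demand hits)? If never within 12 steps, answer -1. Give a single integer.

Step 1: demand=5,sold=5 ship[2->3]=2 ship[1->2]=1 ship[0->1]=1 prod=2 -> [5 7 2 17]
Step 2: demand=5,sold=5 ship[2->3]=2 ship[1->2]=1 ship[0->1]=1 prod=2 -> [6 7 1 14]
Step 3: demand=5,sold=5 ship[2->3]=1 ship[1->2]=1 ship[0->1]=1 prod=2 -> [7 7 1 10]
Step 4: demand=5,sold=5 ship[2->3]=1 ship[1->2]=1 ship[0->1]=1 prod=2 -> [8 7 1 6]
Step 5: demand=5,sold=5 ship[2->3]=1 ship[1->2]=1 ship[0->1]=1 prod=2 -> [9 7 1 2]
Step 6: demand=5,sold=2 ship[2->3]=1 ship[1->2]=1 ship[0->1]=1 prod=2 -> [10 7 1 1]
Step 7: demand=5,sold=1 ship[2->3]=1 ship[1->2]=1 ship[0->1]=1 prod=2 -> [11 7 1 1]
Step 8: demand=5,sold=1 ship[2->3]=1 ship[1->2]=1 ship[0->1]=1 prod=2 -> [12 7 1 1]
Step 9: demand=5,sold=1 ship[2->3]=1 ship[1->2]=1 ship[0->1]=1 prod=2 -> [13 7 1 1]
Step 10: demand=5,sold=1 ship[2->3]=1 ship[1->2]=1 ship[0->1]=1 prod=2 -> [14 7 1 1]
Step 11: demand=5,sold=1 ship[2->3]=1 ship[1->2]=1 ship[0->1]=1 prod=2 -> [15 7 1 1]
Step 12: demand=5,sold=1 ship[2->3]=1 ship[1->2]=1 ship[0->1]=1 prod=2 -> [16 7 1 1]
First stockout at step 6

6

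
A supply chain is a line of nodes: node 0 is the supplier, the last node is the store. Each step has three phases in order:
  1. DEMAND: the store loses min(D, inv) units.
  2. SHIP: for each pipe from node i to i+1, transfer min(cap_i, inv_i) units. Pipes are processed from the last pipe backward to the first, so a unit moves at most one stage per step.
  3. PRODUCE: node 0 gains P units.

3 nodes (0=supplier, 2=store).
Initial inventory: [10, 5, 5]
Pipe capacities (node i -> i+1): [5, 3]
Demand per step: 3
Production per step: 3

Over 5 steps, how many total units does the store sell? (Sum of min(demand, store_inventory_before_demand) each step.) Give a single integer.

Answer: 15

Derivation:
Step 1: sold=3 (running total=3) -> [8 7 5]
Step 2: sold=3 (running total=6) -> [6 9 5]
Step 3: sold=3 (running total=9) -> [4 11 5]
Step 4: sold=3 (running total=12) -> [3 12 5]
Step 5: sold=3 (running total=15) -> [3 12 5]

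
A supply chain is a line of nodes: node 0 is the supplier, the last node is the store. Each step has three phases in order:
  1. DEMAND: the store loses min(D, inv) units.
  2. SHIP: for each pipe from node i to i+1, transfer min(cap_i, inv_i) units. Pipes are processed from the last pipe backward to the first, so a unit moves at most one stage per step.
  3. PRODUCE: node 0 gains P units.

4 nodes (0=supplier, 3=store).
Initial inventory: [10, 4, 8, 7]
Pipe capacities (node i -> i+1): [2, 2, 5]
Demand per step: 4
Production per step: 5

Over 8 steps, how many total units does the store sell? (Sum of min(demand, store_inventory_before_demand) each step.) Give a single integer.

Step 1: sold=4 (running total=4) -> [13 4 5 8]
Step 2: sold=4 (running total=8) -> [16 4 2 9]
Step 3: sold=4 (running total=12) -> [19 4 2 7]
Step 4: sold=4 (running total=16) -> [22 4 2 5]
Step 5: sold=4 (running total=20) -> [25 4 2 3]
Step 6: sold=3 (running total=23) -> [28 4 2 2]
Step 7: sold=2 (running total=25) -> [31 4 2 2]
Step 8: sold=2 (running total=27) -> [34 4 2 2]

Answer: 27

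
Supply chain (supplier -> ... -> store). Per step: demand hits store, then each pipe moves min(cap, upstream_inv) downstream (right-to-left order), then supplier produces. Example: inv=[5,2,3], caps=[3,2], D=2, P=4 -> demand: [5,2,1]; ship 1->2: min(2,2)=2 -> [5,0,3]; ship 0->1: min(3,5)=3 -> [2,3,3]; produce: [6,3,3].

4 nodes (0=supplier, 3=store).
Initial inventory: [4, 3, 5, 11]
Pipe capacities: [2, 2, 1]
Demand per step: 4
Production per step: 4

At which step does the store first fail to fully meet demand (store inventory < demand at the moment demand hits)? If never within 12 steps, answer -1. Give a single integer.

Step 1: demand=4,sold=4 ship[2->3]=1 ship[1->2]=2 ship[0->1]=2 prod=4 -> [6 3 6 8]
Step 2: demand=4,sold=4 ship[2->3]=1 ship[1->2]=2 ship[0->1]=2 prod=4 -> [8 3 7 5]
Step 3: demand=4,sold=4 ship[2->3]=1 ship[1->2]=2 ship[0->1]=2 prod=4 -> [10 3 8 2]
Step 4: demand=4,sold=2 ship[2->3]=1 ship[1->2]=2 ship[0->1]=2 prod=4 -> [12 3 9 1]
Step 5: demand=4,sold=1 ship[2->3]=1 ship[1->2]=2 ship[0->1]=2 prod=4 -> [14 3 10 1]
Step 6: demand=4,sold=1 ship[2->3]=1 ship[1->2]=2 ship[0->1]=2 prod=4 -> [16 3 11 1]
Step 7: demand=4,sold=1 ship[2->3]=1 ship[1->2]=2 ship[0->1]=2 prod=4 -> [18 3 12 1]
Step 8: demand=4,sold=1 ship[2->3]=1 ship[1->2]=2 ship[0->1]=2 prod=4 -> [20 3 13 1]
Step 9: demand=4,sold=1 ship[2->3]=1 ship[1->2]=2 ship[0->1]=2 prod=4 -> [22 3 14 1]
Step 10: demand=4,sold=1 ship[2->3]=1 ship[1->2]=2 ship[0->1]=2 prod=4 -> [24 3 15 1]
Step 11: demand=4,sold=1 ship[2->3]=1 ship[1->2]=2 ship[0->1]=2 prod=4 -> [26 3 16 1]
Step 12: demand=4,sold=1 ship[2->3]=1 ship[1->2]=2 ship[0->1]=2 prod=4 -> [28 3 17 1]
First stockout at step 4

4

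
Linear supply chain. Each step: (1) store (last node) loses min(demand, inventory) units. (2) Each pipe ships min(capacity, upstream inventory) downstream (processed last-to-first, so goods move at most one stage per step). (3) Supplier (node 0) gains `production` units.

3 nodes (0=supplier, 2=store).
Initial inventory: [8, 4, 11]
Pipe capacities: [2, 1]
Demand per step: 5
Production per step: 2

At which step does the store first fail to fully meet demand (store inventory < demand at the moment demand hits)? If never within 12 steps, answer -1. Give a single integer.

Step 1: demand=5,sold=5 ship[1->2]=1 ship[0->1]=2 prod=2 -> [8 5 7]
Step 2: demand=5,sold=5 ship[1->2]=1 ship[0->1]=2 prod=2 -> [8 6 3]
Step 3: demand=5,sold=3 ship[1->2]=1 ship[0->1]=2 prod=2 -> [8 7 1]
Step 4: demand=5,sold=1 ship[1->2]=1 ship[0->1]=2 prod=2 -> [8 8 1]
Step 5: demand=5,sold=1 ship[1->2]=1 ship[0->1]=2 prod=2 -> [8 9 1]
Step 6: demand=5,sold=1 ship[1->2]=1 ship[0->1]=2 prod=2 -> [8 10 1]
Step 7: demand=5,sold=1 ship[1->2]=1 ship[0->1]=2 prod=2 -> [8 11 1]
Step 8: demand=5,sold=1 ship[1->2]=1 ship[0->1]=2 prod=2 -> [8 12 1]
Step 9: demand=5,sold=1 ship[1->2]=1 ship[0->1]=2 prod=2 -> [8 13 1]
Step 10: demand=5,sold=1 ship[1->2]=1 ship[0->1]=2 prod=2 -> [8 14 1]
Step 11: demand=5,sold=1 ship[1->2]=1 ship[0->1]=2 prod=2 -> [8 15 1]
Step 12: demand=5,sold=1 ship[1->2]=1 ship[0->1]=2 prod=2 -> [8 16 1]
First stockout at step 3

3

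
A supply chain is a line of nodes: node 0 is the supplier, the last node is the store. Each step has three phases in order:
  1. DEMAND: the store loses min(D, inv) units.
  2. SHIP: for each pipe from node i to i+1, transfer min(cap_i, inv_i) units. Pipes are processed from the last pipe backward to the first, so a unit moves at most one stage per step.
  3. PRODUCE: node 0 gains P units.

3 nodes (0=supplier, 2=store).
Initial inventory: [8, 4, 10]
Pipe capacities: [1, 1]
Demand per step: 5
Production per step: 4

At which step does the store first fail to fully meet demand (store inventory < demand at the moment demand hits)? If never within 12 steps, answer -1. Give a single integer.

Step 1: demand=5,sold=5 ship[1->2]=1 ship[0->1]=1 prod=4 -> [11 4 6]
Step 2: demand=5,sold=5 ship[1->2]=1 ship[0->1]=1 prod=4 -> [14 4 2]
Step 3: demand=5,sold=2 ship[1->2]=1 ship[0->1]=1 prod=4 -> [17 4 1]
Step 4: demand=5,sold=1 ship[1->2]=1 ship[0->1]=1 prod=4 -> [20 4 1]
Step 5: demand=5,sold=1 ship[1->2]=1 ship[0->1]=1 prod=4 -> [23 4 1]
Step 6: demand=5,sold=1 ship[1->2]=1 ship[0->1]=1 prod=4 -> [26 4 1]
Step 7: demand=5,sold=1 ship[1->2]=1 ship[0->1]=1 prod=4 -> [29 4 1]
Step 8: demand=5,sold=1 ship[1->2]=1 ship[0->1]=1 prod=4 -> [32 4 1]
Step 9: demand=5,sold=1 ship[1->2]=1 ship[0->1]=1 prod=4 -> [35 4 1]
Step 10: demand=5,sold=1 ship[1->2]=1 ship[0->1]=1 prod=4 -> [38 4 1]
Step 11: demand=5,sold=1 ship[1->2]=1 ship[0->1]=1 prod=4 -> [41 4 1]
Step 12: demand=5,sold=1 ship[1->2]=1 ship[0->1]=1 prod=4 -> [44 4 1]
First stockout at step 3

3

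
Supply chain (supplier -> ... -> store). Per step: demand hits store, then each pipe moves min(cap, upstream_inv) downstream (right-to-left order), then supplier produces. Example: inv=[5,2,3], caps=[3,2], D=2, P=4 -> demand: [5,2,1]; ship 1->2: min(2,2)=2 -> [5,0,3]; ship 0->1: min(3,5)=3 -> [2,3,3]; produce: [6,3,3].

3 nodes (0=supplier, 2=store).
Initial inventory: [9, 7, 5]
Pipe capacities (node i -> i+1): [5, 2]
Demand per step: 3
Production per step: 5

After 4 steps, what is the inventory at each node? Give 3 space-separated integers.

Step 1: demand=3,sold=3 ship[1->2]=2 ship[0->1]=5 prod=5 -> inv=[9 10 4]
Step 2: demand=3,sold=3 ship[1->2]=2 ship[0->1]=5 prod=5 -> inv=[9 13 3]
Step 3: demand=3,sold=3 ship[1->2]=2 ship[0->1]=5 prod=5 -> inv=[9 16 2]
Step 4: demand=3,sold=2 ship[1->2]=2 ship[0->1]=5 prod=5 -> inv=[9 19 2]

9 19 2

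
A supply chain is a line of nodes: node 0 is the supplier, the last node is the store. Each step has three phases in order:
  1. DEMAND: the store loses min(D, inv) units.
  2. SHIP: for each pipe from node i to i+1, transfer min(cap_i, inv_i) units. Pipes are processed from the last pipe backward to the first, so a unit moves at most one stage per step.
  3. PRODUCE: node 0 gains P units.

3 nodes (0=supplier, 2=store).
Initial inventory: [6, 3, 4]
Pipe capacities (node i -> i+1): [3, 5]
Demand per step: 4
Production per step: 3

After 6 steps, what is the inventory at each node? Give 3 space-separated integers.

Step 1: demand=4,sold=4 ship[1->2]=3 ship[0->1]=3 prod=3 -> inv=[6 3 3]
Step 2: demand=4,sold=3 ship[1->2]=3 ship[0->1]=3 prod=3 -> inv=[6 3 3]
Step 3: demand=4,sold=3 ship[1->2]=3 ship[0->1]=3 prod=3 -> inv=[6 3 3]
Step 4: demand=4,sold=3 ship[1->2]=3 ship[0->1]=3 prod=3 -> inv=[6 3 3]
Step 5: demand=4,sold=3 ship[1->2]=3 ship[0->1]=3 prod=3 -> inv=[6 3 3]
Step 6: demand=4,sold=3 ship[1->2]=3 ship[0->1]=3 prod=3 -> inv=[6 3 3]

6 3 3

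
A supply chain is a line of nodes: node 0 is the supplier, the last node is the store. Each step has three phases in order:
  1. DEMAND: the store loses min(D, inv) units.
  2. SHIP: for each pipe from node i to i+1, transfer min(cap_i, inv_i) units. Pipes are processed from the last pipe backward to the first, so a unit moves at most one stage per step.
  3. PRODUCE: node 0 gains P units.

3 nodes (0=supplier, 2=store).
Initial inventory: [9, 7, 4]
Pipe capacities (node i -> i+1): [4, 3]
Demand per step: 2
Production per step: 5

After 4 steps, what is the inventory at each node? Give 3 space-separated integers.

Step 1: demand=2,sold=2 ship[1->2]=3 ship[0->1]=4 prod=5 -> inv=[10 8 5]
Step 2: demand=2,sold=2 ship[1->2]=3 ship[0->1]=4 prod=5 -> inv=[11 9 6]
Step 3: demand=2,sold=2 ship[1->2]=3 ship[0->1]=4 prod=5 -> inv=[12 10 7]
Step 4: demand=2,sold=2 ship[1->2]=3 ship[0->1]=4 prod=5 -> inv=[13 11 8]

13 11 8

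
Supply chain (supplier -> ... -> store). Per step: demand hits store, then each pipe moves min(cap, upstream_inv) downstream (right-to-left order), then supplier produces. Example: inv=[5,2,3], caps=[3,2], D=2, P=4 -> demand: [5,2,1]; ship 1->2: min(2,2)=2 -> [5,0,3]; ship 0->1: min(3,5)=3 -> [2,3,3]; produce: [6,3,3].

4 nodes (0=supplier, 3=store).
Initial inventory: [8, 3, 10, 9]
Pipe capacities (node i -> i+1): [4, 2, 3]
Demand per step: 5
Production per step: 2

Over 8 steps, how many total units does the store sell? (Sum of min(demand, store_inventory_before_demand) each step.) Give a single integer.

Step 1: sold=5 (running total=5) -> [6 5 9 7]
Step 2: sold=5 (running total=10) -> [4 7 8 5]
Step 3: sold=5 (running total=15) -> [2 9 7 3]
Step 4: sold=3 (running total=18) -> [2 9 6 3]
Step 5: sold=3 (running total=21) -> [2 9 5 3]
Step 6: sold=3 (running total=24) -> [2 9 4 3]
Step 7: sold=3 (running total=27) -> [2 9 3 3]
Step 8: sold=3 (running total=30) -> [2 9 2 3]

Answer: 30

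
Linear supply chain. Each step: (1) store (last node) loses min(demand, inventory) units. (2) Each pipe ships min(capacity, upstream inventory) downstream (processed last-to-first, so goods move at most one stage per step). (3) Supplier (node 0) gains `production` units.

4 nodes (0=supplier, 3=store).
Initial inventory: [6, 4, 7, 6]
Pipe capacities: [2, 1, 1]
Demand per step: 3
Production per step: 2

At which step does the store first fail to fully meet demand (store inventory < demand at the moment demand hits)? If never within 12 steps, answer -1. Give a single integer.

Step 1: demand=3,sold=3 ship[2->3]=1 ship[1->2]=1 ship[0->1]=2 prod=2 -> [6 5 7 4]
Step 2: demand=3,sold=3 ship[2->3]=1 ship[1->2]=1 ship[0->1]=2 prod=2 -> [6 6 7 2]
Step 3: demand=3,sold=2 ship[2->3]=1 ship[1->2]=1 ship[0->1]=2 prod=2 -> [6 7 7 1]
Step 4: demand=3,sold=1 ship[2->3]=1 ship[1->2]=1 ship[0->1]=2 prod=2 -> [6 8 7 1]
Step 5: demand=3,sold=1 ship[2->3]=1 ship[1->2]=1 ship[0->1]=2 prod=2 -> [6 9 7 1]
Step 6: demand=3,sold=1 ship[2->3]=1 ship[1->2]=1 ship[0->1]=2 prod=2 -> [6 10 7 1]
Step 7: demand=3,sold=1 ship[2->3]=1 ship[1->2]=1 ship[0->1]=2 prod=2 -> [6 11 7 1]
Step 8: demand=3,sold=1 ship[2->3]=1 ship[1->2]=1 ship[0->1]=2 prod=2 -> [6 12 7 1]
Step 9: demand=3,sold=1 ship[2->3]=1 ship[1->2]=1 ship[0->1]=2 prod=2 -> [6 13 7 1]
Step 10: demand=3,sold=1 ship[2->3]=1 ship[1->2]=1 ship[0->1]=2 prod=2 -> [6 14 7 1]
Step 11: demand=3,sold=1 ship[2->3]=1 ship[1->2]=1 ship[0->1]=2 prod=2 -> [6 15 7 1]
Step 12: demand=3,sold=1 ship[2->3]=1 ship[1->2]=1 ship[0->1]=2 prod=2 -> [6 16 7 1]
First stockout at step 3

3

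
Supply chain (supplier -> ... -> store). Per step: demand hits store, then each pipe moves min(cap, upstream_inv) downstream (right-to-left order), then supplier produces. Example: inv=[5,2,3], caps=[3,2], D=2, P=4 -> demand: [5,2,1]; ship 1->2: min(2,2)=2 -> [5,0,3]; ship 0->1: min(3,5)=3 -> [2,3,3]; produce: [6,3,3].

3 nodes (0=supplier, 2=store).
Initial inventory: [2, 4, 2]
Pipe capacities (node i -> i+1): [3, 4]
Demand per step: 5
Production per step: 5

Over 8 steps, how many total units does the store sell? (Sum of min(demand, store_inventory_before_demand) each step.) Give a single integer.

Step 1: sold=2 (running total=2) -> [5 2 4]
Step 2: sold=4 (running total=6) -> [7 3 2]
Step 3: sold=2 (running total=8) -> [9 3 3]
Step 4: sold=3 (running total=11) -> [11 3 3]
Step 5: sold=3 (running total=14) -> [13 3 3]
Step 6: sold=3 (running total=17) -> [15 3 3]
Step 7: sold=3 (running total=20) -> [17 3 3]
Step 8: sold=3 (running total=23) -> [19 3 3]

Answer: 23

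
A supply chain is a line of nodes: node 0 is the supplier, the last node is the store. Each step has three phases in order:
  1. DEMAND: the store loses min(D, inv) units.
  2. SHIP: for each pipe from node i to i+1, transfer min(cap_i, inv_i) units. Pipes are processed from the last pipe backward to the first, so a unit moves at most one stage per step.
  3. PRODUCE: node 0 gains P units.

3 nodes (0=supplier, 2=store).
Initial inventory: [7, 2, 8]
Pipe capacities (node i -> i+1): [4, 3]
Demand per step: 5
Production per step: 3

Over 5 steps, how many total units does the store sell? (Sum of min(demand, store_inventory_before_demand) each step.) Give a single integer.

Answer: 19

Derivation:
Step 1: sold=5 (running total=5) -> [6 4 5]
Step 2: sold=5 (running total=10) -> [5 5 3]
Step 3: sold=3 (running total=13) -> [4 6 3]
Step 4: sold=3 (running total=16) -> [3 7 3]
Step 5: sold=3 (running total=19) -> [3 7 3]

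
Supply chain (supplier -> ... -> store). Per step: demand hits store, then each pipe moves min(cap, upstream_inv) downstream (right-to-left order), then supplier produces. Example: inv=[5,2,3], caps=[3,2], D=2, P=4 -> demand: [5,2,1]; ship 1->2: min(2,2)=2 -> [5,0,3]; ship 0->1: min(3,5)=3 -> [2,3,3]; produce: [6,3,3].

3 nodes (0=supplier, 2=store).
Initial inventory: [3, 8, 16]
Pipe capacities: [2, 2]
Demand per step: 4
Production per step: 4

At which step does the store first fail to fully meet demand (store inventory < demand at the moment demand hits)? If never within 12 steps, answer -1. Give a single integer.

Step 1: demand=4,sold=4 ship[1->2]=2 ship[0->1]=2 prod=4 -> [5 8 14]
Step 2: demand=4,sold=4 ship[1->2]=2 ship[0->1]=2 prod=4 -> [7 8 12]
Step 3: demand=4,sold=4 ship[1->2]=2 ship[0->1]=2 prod=4 -> [9 8 10]
Step 4: demand=4,sold=4 ship[1->2]=2 ship[0->1]=2 prod=4 -> [11 8 8]
Step 5: demand=4,sold=4 ship[1->2]=2 ship[0->1]=2 prod=4 -> [13 8 6]
Step 6: demand=4,sold=4 ship[1->2]=2 ship[0->1]=2 prod=4 -> [15 8 4]
Step 7: demand=4,sold=4 ship[1->2]=2 ship[0->1]=2 prod=4 -> [17 8 2]
Step 8: demand=4,sold=2 ship[1->2]=2 ship[0->1]=2 prod=4 -> [19 8 2]
Step 9: demand=4,sold=2 ship[1->2]=2 ship[0->1]=2 prod=4 -> [21 8 2]
Step 10: demand=4,sold=2 ship[1->2]=2 ship[0->1]=2 prod=4 -> [23 8 2]
Step 11: demand=4,sold=2 ship[1->2]=2 ship[0->1]=2 prod=4 -> [25 8 2]
Step 12: demand=4,sold=2 ship[1->2]=2 ship[0->1]=2 prod=4 -> [27 8 2]
First stockout at step 8

8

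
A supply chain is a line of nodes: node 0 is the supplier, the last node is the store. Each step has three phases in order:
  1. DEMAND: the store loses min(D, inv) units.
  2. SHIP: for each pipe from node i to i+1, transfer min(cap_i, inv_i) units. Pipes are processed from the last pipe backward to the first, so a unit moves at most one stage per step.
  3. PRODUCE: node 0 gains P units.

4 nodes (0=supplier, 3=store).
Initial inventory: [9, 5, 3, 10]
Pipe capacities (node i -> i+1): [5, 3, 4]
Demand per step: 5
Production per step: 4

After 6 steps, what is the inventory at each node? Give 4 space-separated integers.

Step 1: demand=5,sold=5 ship[2->3]=3 ship[1->2]=3 ship[0->1]=5 prod=4 -> inv=[8 7 3 8]
Step 2: demand=5,sold=5 ship[2->3]=3 ship[1->2]=3 ship[0->1]=5 prod=4 -> inv=[7 9 3 6]
Step 3: demand=5,sold=5 ship[2->3]=3 ship[1->2]=3 ship[0->1]=5 prod=4 -> inv=[6 11 3 4]
Step 4: demand=5,sold=4 ship[2->3]=3 ship[1->2]=3 ship[0->1]=5 prod=4 -> inv=[5 13 3 3]
Step 5: demand=5,sold=3 ship[2->3]=3 ship[1->2]=3 ship[0->1]=5 prod=4 -> inv=[4 15 3 3]
Step 6: demand=5,sold=3 ship[2->3]=3 ship[1->2]=3 ship[0->1]=4 prod=4 -> inv=[4 16 3 3]

4 16 3 3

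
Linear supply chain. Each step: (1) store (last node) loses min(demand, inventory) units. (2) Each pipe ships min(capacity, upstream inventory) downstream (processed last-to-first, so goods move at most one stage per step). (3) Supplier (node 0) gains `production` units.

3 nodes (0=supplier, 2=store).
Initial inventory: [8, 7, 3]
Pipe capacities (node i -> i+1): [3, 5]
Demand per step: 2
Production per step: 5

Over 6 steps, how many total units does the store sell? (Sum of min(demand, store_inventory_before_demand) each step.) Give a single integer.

Step 1: sold=2 (running total=2) -> [10 5 6]
Step 2: sold=2 (running total=4) -> [12 3 9]
Step 3: sold=2 (running total=6) -> [14 3 10]
Step 4: sold=2 (running total=8) -> [16 3 11]
Step 5: sold=2 (running total=10) -> [18 3 12]
Step 6: sold=2 (running total=12) -> [20 3 13]

Answer: 12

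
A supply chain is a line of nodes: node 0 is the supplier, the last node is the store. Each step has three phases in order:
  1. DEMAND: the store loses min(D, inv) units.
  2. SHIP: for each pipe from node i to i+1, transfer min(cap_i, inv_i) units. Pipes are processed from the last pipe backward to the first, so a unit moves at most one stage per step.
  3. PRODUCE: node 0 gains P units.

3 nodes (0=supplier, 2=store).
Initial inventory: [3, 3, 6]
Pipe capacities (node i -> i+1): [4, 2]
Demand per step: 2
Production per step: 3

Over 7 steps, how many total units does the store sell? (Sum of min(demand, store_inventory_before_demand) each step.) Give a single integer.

Answer: 14

Derivation:
Step 1: sold=2 (running total=2) -> [3 4 6]
Step 2: sold=2 (running total=4) -> [3 5 6]
Step 3: sold=2 (running total=6) -> [3 6 6]
Step 4: sold=2 (running total=8) -> [3 7 6]
Step 5: sold=2 (running total=10) -> [3 8 6]
Step 6: sold=2 (running total=12) -> [3 9 6]
Step 7: sold=2 (running total=14) -> [3 10 6]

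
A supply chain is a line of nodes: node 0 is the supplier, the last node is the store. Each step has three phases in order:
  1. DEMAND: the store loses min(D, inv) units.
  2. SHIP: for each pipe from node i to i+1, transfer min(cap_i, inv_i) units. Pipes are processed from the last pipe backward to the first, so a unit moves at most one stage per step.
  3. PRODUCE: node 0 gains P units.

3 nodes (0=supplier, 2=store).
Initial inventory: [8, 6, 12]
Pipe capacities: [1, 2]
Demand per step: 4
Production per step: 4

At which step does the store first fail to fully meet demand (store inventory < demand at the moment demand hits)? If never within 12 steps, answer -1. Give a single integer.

Step 1: demand=4,sold=4 ship[1->2]=2 ship[0->1]=1 prod=4 -> [11 5 10]
Step 2: demand=4,sold=4 ship[1->2]=2 ship[0->1]=1 prod=4 -> [14 4 8]
Step 3: demand=4,sold=4 ship[1->2]=2 ship[0->1]=1 prod=4 -> [17 3 6]
Step 4: demand=4,sold=4 ship[1->2]=2 ship[0->1]=1 prod=4 -> [20 2 4]
Step 5: demand=4,sold=4 ship[1->2]=2 ship[0->1]=1 prod=4 -> [23 1 2]
Step 6: demand=4,sold=2 ship[1->2]=1 ship[0->1]=1 prod=4 -> [26 1 1]
Step 7: demand=4,sold=1 ship[1->2]=1 ship[0->1]=1 prod=4 -> [29 1 1]
Step 8: demand=4,sold=1 ship[1->2]=1 ship[0->1]=1 prod=4 -> [32 1 1]
Step 9: demand=4,sold=1 ship[1->2]=1 ship[0->1]=1 prod=4 -> [35 1 1]
Step 10: demand=4,sold=1 ship[1->2]=1 ship[0->1]=1 prod=4 -> [38 1 1]
Step 11: demand=4,sold=1 ship[1->2]=1 ship[0->1]=1 prod=4 -> [41 1 1]
Step 12: demand=4,sold=1 ship[1->2]=1 ship[0->1]=1 prod=4 -> [44 1 1]
First stockout at step 6

6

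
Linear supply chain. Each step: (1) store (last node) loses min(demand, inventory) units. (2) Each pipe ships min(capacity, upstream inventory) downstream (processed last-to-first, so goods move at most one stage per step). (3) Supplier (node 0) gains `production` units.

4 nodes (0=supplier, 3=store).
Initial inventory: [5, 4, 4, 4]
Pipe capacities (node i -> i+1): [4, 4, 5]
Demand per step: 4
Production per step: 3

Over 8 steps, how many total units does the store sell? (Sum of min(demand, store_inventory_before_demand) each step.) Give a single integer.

Answer: 29

Derivation:
Step 1: sold=4 (running total=4) -> [4 4 4 4]
Step 2: sold=4 (running total=8) -> [3 4 4 4]
Step 3: sold=4 (running total=12) -> [3 3 4 4]
Step 4: sold=4 (running total=16) -> [3 3 3 4]
Step 5: sold=4 (running total=20) -> [3 3 3 3]
Step 6: sold=3 (running total=23) -> [3 3 3 3]
Step 7: sold=3 (running total=26) -> [3 3 3 3]
Step 8: sold=3 (running total=29) -> [3 3 3 3]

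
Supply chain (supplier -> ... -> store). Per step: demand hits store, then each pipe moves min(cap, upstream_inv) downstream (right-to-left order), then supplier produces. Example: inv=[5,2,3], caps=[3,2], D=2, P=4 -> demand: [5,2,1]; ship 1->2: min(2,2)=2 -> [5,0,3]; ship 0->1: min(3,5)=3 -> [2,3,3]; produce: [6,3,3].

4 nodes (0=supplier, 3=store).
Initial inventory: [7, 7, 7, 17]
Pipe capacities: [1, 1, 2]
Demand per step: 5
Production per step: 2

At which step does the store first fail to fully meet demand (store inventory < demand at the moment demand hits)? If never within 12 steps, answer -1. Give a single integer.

Step 1: demand=5,sold=5 ship[2->3]=2 ship[1->2]=1 ship[0->1]=1 prod=2 -> [8 7 6 14]
Step 2: demand=5,sold=5 ship[2->3]=2 ship[1->2]=1 ship[0->1]=1 prod=2 -> [9 7 5 11]
Step 3: demand=5,sold=5 ship[2->3]=2 ship[1->2]=1 ship[0->1]=1 prod=2 -> [10 7 4 8]
Step 4: demand=5,sold=5 ship[2->3]=2 ship[1->2]=1 ship[0->1]=1 prod=2 -> [11 7 3 5]
Step 5: demand=5,sold=5 ship[2->3]=2 ship[1->2]=1 ship[0->1]=1 prod=2 -> [12 7 2 2]
Step 6: demand=5,sold=2 ship[2->3]=2 ship[1->2]=1 ship[0->1]=1 prod=2 -> [13 7 1 2]
Step 7: demand=5,sold=2 ship[2->3]=1 ship[1->2]=1 ship[0->1]=1 prod=2 -> [14 7 1 1]
Step 8: demand=5,sold=1 ship[2->3]=1 ship[1->2]=1 ship[0->1]=1 prod=2 -> [15 7 1 1]
Step 9: demand=5,sold=1 ship[2->3]=1 ship[1->2]=1 ship[0->1]=1 prod=2 -> [16 7 1 1]
Step 10: demand=5,sold=1 ship[2->3]=1 ship[1->2]=1 ship[0->1]=1 prod=2 -> [17 7 1 1]
Step 11: demand=5,sold=1 ship[2->3]=1 ship[1->2]=1 ship[0->1]=1 prod=2 -> [18 7 1 1]
Step 12: demand=5,sold=1 ship[2->3]=1 ship[1->2]=1 ship[0->1]=1 prod=2 -> [19 7 1 1]
First stockout at step 6

6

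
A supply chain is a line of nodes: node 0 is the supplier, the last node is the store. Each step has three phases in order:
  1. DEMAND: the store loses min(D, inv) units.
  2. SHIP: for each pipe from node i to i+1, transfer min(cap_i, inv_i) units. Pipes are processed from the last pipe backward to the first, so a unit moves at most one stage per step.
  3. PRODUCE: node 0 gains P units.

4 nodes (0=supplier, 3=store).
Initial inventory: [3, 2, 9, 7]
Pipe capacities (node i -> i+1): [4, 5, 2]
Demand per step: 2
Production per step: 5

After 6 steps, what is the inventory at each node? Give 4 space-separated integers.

Step 1: demand=2,sold=2 ship[2->3]=2 ship[1->2]=2 ship[0->1]=3 prod=5 -> inv=[5 3 9 7]
Step 2: demand=2,sold=2 ship[2->3]=2 ship[1->2]=3 ship[0->1]=4 prod=5 -> inv=[6 4 10 7]
Step 3: demand=2,sold=2 ship[2->3]=2 ship[1->2]=4 ship[0->1]=4 prod=5 -> inv=[7 4 12 7]
Step 4: demand=2,sold=2 ship[2->3]=2 ship[1->2]=4 ship[0->1]=4 prod=5 -> inv=[8 4 14 7]
Step 5: demand=2,sold=2 ship[2->3]=2 ship[1->2]=4 ship[0->1]=4 prod=5 -> inv=[9 4 16 7]
Step 6: demand=2,sold=2 ship[2->3]=2 ship[1->2]=4 ship[0->1]=4 prod=5 -> inv=[10 4 18 7]

10 4 18 7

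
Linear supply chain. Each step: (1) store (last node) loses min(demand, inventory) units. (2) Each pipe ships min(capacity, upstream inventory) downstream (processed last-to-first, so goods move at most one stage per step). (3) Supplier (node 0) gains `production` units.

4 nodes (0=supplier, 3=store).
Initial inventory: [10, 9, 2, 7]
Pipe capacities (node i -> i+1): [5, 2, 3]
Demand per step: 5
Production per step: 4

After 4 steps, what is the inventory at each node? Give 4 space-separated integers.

Step 1: demand=5,sold=5 ship[2->3]=2 ship[1->2]=2 ship[0->1]=5 prod=4 -> inv=[9 12 2 4]
Step 2: demand=5,sold=4 ship[2->3]=2 ship[1->2]=2 ship[0->1]=5 prod=4 -> inv=[8 15 2 2]
Step 3: demand=5,sold=2 ship[2->3]=2 ship[1->2]=2 ship[0->1]=5 prod=4 -> inv=[7 18 2 2]
Step 4: demand=5,sold=2 ship[2->3]=2 ship[1->2]=2 ship[0->1]=5 prod=4 -> inv=[6 21 2 2]

6 21 2 2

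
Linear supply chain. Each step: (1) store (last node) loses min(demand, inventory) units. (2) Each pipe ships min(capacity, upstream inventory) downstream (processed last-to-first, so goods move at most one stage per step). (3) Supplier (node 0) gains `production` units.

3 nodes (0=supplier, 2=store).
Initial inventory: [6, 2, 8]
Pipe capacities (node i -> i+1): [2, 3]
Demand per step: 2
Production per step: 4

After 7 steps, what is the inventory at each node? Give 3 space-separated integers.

Step 1: demand=2,sold=2 ship[1->2]=2 ship[0->1]=2 prod=4 -> inv=[8 2 8]
Step 2: demand=2,sold=2 ship[1->2]=2 ship[0->1]=2 prod=4 -> inv=[10 2 8]
Step 3: demand=2,sold=2 ship[1->2]=2 ship[0->1]=2 prod=4 -> inv=[12 2 8]
Step 4: demand=2,sold=2 ship[1->2]=2 ship[0->1]=2 prod=4 -> inv=[14 2 8]
Step 5: demand=2,sold=2 ship[1->2]=2 ship[0->1]=2 prod=4 -> inv=[16 2 8]
Step 6: demand=2,sold=2 ship[1->2]=2 ship[0->1]=2 prod=4 -> inv=[18 2 8]
Step 7: demand=2,sold=2 ship[1->2]=2 ship[0->1]=2 prod=4 -> inv=[20 2 8]

20 2 8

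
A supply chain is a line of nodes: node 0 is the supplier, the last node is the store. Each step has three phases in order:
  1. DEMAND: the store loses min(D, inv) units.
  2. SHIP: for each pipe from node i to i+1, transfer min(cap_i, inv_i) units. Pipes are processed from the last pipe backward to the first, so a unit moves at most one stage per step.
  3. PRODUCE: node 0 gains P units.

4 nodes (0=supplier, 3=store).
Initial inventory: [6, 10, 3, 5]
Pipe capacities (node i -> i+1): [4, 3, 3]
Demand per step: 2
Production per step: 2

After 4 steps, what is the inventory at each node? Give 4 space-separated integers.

Step 1: demand=2,sold=2 ship[2->3]=3 ship[1->2]=3 ship[0->1]=4 prod=2 -> inv=[4 11 3 6]
Step 2: demand=2,sold=2 ship[2->3]=3 ship[1->2]=3 ship[0->1]=4 prod=2 -> inv=[2 12 3 7]
Step 3: demand=2,sold=2 ship[2->3]=3 ship[1->2]=3 ship[0->1]=2 prod=2 -> inv=[2 11 3 8]
Step 4: demand=2,sold=2 ship[2->3]=3 ship[1->2]=3 ship[0->1]=2 prod=2 -> inv=[2 10 3 9]

2 10 3 9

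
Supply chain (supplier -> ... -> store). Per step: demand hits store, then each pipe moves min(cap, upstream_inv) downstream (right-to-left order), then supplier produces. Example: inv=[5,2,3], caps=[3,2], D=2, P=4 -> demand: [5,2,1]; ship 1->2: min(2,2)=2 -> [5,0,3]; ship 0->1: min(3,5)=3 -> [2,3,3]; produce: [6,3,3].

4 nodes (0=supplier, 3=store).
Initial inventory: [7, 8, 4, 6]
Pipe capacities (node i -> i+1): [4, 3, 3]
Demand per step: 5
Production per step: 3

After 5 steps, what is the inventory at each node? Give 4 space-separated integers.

Step 1: demand=5,sold=5 ship[2->3]=3 ship[1->2]=3 ship[0->1]=4 prod=3 -> inv=[6 9 4 4]
Step 2: demand=5,sold=4 ship[2->3]=3 ship[1->2]=3 ship[0->1]=4 prod=3 -> inv=[5 10 4 3]
Step 3: demand=5,sold=3 ship[2->3]=3 ship[1->2]=3 ship[0->1]=4 prod=3 -> inv=[4 11 4 3]
Step 4: demand=5,sold=3 ship[2->3]=3 ship[1->2]=3 ship[0->1]=4 prod=3 -> inv=[3 12 4 3]
Step 5: demand=5,sold=3 ship[2->3]=3 ship[1->2]=3 ship[0->1]=3 prod=3 -> inv=[3 12 4 3]

3 12 4 3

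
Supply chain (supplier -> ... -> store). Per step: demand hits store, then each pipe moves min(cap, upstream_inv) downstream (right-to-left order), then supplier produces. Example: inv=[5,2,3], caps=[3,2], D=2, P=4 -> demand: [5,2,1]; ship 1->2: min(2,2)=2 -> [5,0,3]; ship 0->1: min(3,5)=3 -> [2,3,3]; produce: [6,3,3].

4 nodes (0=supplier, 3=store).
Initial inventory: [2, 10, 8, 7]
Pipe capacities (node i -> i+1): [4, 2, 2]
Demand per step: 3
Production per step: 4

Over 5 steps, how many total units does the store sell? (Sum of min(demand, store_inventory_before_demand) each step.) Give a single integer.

Answer: 15

Derivation:
Step 1: sold=3 (running total=3) -> [4 10 8 6]
Step 2: sold=3 (running total=6) -> [4 12 8 5]
Step 3: sold=3 (running total=9) -> [4 14 8 4]
Step 4: sold=3 (running total=12) -> [4 16 8 3]
Step 5: sold=3 (running total=15) -> [4 18 8 2]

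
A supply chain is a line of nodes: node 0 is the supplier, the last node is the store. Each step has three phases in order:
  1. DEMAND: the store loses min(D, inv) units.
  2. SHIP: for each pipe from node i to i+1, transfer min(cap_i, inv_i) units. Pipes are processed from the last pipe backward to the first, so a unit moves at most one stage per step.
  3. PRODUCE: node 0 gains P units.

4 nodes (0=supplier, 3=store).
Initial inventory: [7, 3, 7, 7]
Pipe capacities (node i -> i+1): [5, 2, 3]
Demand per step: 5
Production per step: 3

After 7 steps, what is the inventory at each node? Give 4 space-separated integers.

Step 1: demand=5,sold=5 ship[2->3]=3 ship[1->2]=2 ship[0->1]=5 prod=3 -> inv=[5 6 6 5]
Step 2: demand=5,sold=5 ship[2->3]=3 ship[1->2]=2 ship[0->1]=5 prod=3 -> inv=[3 9 5 3]
Step 3: demand=5,sold=3 ship[2->3]=3 ship[1->2]=2 ship[0->1]=3 prod=3 -> inv=[3 10 4 3]
Step 4: demand=5,sold=3 ship[2->3]=3 ship[1->2]=2 ship[0->1]=3 prod=3 -> inv=[3 11 3 3]
Step 5: demand=5,sold=3 ship[2->3]=3 ship[1->2]=2 ship[0->1]=3 prod=3 -> inv=[3 12 2 3]
Step 6: demand=5,sold=3 ship[2->3]=2 ship[1->2]=2 ship[0->1]=3 prod=3 -> inv=[3 13 2 2]
Step 7: demand=5,sold=2 ship[2->3]=2 ship[1->2]=2 ship[0->1]=3 prod=3 -> inv=[3 14 2 2]

3 14 2 2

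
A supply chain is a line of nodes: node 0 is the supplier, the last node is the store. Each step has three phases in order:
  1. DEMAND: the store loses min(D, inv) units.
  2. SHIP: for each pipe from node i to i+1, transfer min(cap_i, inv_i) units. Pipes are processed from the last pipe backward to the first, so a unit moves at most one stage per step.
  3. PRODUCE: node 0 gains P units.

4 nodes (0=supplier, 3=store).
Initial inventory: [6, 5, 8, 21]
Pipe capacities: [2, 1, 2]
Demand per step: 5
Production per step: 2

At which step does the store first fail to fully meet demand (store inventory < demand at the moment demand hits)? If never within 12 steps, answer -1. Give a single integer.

Step 1: demand=5,sold=5 ship[2->3]=2 ship[1->2]=1 ship[0->1]=2 prod=2 -> [6 6 7 18]
Step 2: demand=5,sold=5 ship[2->3]=2 ship[1->2]=1 ship[0->1]=2 prod=2 -> [6 7 6 15]
Step 3: demand=5,sold=5 ship[2->3]=2 ship[1->2]=1 ship[0->1]=2 prod=2 -> [6 8 5 12]
Step 4: demand=5,sold=5 ship[2->3]=2 ship[1->2]=1 ship[0->1]=2 prod=2 -> [6 9 4 9]
Step 5: demand=5,sold=5 ship[2->3]=2 ship[1->2]=1 ship[0->1]=2 prod=2 -> [6 10 3 6]
Step 6: demand=5,sold=5 ship[2->3]=2 ship[1->2]=1 ship[0->1]=2 prod=2 -> [6 11 2 3]
Step 7: demand=5,sold=3 ship[2->3]=2 ship[1->2]=1 ship[0->1]=2 prod=2 -> [6 12 1 2]
Step 8: demand=5,sold=2 ship[2->3]=1 ship[1->2]=1 ship[0->1]=2 prod=2 -> [6 13 1 1]
Step 9: demand=5,sold=1 ship[2->3]=1 ship[1->2]=1 ship[0->1]=2 prod=2 -> [6 14 1 1]
Step 10: demand=5,sold=1 ship[2->3]=1 ship[1->2]=1 ship[0->1]=2 prod=2 -> [6 15 1 1]
Step 11: demand=5,sold=1 ship[2->3]=1 ship[1->2]=1 ship[0->1]=2 prod=2 -> [6 16 1 1]
Step 12: demand=5,sold=1 ship[2->3]=1 ship[1->2]=1 ship[0->1]=2 prod=2 -> [6 17 1 1]
First stockout at step 7

7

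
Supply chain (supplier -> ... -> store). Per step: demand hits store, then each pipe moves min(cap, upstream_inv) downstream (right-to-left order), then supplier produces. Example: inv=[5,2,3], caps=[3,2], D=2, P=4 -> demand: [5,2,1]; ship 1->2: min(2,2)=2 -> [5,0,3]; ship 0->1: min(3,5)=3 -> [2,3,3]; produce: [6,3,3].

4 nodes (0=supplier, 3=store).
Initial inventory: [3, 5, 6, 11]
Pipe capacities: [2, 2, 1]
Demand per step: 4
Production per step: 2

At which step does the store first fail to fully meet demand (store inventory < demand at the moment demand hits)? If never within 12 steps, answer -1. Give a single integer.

Step 1: demand=4,sold=4 ship[2->3]=1 ship[1->2]=2 ship[0->1]=2 prod=2 -> [3 5 7 8]
Step 2: demand=4,sold=4 ship[2->3]=1 ship[1->2]=2 ship[0->1]=2 prod=2 -> [3 5 8 5]
Step 3: demand=4,sold=4 ship[2->3]=1 ship[1->2]=2 ship[0->1]=2 prod=2 -> [3 5 9 2]
Step 4: demand=4,sold=2 ship[2->3]=1 ship[1->2]=2 ship[0->1]=2 prod=2 -> [3 5 10 1]
Step 5: demand=4,sold=1 ship[2->3]=1 ship[1->2]=2 ship[0->1]=2 prod=2 -> [3 5 11 1]
Step 6: demand=4,sold=1 ship[2->3]=1 ship[1->2]=2 ship[0->1]=2 prod=2 -> [3 5 12 1]
Step 7: demand=4,sold=1 ship[2->3]=1 ship[1->2]=2 ship[0->1]=2 prod=2 -> [3 5 13 1]
Step 8: demand=4,sold=1 ship[2->3]=1 ship[1->2]=2 ship[0->1]=2 prod=2 -> [3 5 14 1]
Step 9: demand=4,sold=1 ship[2->3]=1 ship[1->2]=2 ship[0->1]=2 prod=2 -> [3 5 15 1]
Step 10: demand=4,sold=1 ship[2->3]=1 ship[1->2]=2 ship[0->1]=2 prod=2 -> [3 5 16 1]
Step 11: demand=4,sold=1 ship[2->3]=1 ship[1->2]=2 ship[0->1]=2 prod=2 -> [3 5 17 1]
Step 12: demand=4,sold=1 ship[2->3]=1 ship[1->2]=2 ship[0->1]=2 prod=2 -> [3 5 18 1]
First stockout at step 4

4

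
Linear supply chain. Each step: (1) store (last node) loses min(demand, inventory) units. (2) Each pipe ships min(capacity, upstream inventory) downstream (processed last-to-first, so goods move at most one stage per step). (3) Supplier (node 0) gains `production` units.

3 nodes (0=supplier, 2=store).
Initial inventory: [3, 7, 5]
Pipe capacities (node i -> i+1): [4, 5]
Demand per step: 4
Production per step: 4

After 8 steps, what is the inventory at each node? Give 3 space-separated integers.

Step 1: demand=4,sold=4 ship[1->2]=5 ship[0->1]=3 prod=4 -> inv=[4 5 6]
Step 2: demand=4,sold=4 ship[1->2]=5 ship[0->1]=4 prod=4 -> inv=[4 4 7]
Step 3: demand=4,sold=4 ship[1->2]=4 ship[0->1]=4 prod=4 -> inv=[4 4 7]
Step 4: demand=4,sold=4 ship[1->2]=4 ship[0->1]=4 prod=4 -> inv=[4 4 7]
Step 5: demand=4,sold=4 ship[1->2]=4 ship[0->1]=4 prod=4 -> inv=[4 4 7]
Step 6: demand=4,sold=4 ship[1->2]=4 ship[0->1]=4 prod=4 -> inv=[4 4 7]
Step 7: demand=4,sold=4 ship[1->2]=4 ship[0->1]=4 prod=4 -> inv=[4 4 7]
Step 8: demand=4,sold=4 ship[1->2]=4 ship[0->1]=4 prod=4 -> inv=[4 4 7]

4 4 7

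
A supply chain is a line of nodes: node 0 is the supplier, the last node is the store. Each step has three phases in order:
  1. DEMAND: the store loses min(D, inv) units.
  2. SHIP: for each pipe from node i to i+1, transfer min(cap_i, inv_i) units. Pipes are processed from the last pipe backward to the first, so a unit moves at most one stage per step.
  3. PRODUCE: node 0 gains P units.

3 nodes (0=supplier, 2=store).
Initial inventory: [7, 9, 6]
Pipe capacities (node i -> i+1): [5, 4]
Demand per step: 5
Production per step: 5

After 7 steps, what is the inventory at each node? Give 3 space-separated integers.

Step 1: demand=5,sold=5 ship[1->2]=4 ship[0->1]=5 prod=5 -> inv=[7 10 5]
Step 2: demand=5,sold=5 ship[1->2]=4 ship[0->1]=5 prod=5 -> inv=[7 11 4]
Step 3: demand=5,sold=4 ship[1->2]=4 ship[0->1]=5 prod=5 -> inv=[7 12 4]
Step 4: demand=5,sold=4 ship[1->2]=4 ship[0->1]=5 prod=5 -> inv=[7 13 4]
Step 5: demand=5,sold=4 ship[1->2]=4 ship[0->1]=5 prod=5 -> inv=[7 14 4]
Step 6: demand=5,sold=4 ship[1->2]=4 ship[0->1]=5 prod=5 -> inv=[7 15 4]
Step 7: demand=5,sold=4 ship[1->2]=4 ship[0->1]=5 prod=5 -> inv=[7 16 4]

7 16 4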